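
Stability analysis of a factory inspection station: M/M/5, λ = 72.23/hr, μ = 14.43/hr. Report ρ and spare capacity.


Total capacity cμ = 5·14.43 = 72.15/hr
ρ = λ/(cμ) = 72.23/72.15 = 1.0011
Stable ⇔ ρ < 1: NO
Spare capacity = cμ − λ = 72.15 − 72.23 = -0.08/hr

Final: ρ = 1.0011; unstable; margin = -0.08/hr


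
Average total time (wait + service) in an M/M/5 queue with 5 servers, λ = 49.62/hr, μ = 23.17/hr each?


a = 2.1416; ρ = 0.4283; P₀ = 0.116215
Lq = P₀·a^c·ρ/(c!(1−ρ)²) = 0.05717
Wq = Lq/λ = 0.05717/49.62 = 0.001152 hr
W = Wq + 1/μ = 0.001152 + 0.04316 = 0.04431 hr

Final: 0.04431 hr


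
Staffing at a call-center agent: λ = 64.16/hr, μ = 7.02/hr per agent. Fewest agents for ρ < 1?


Stability requires cμ > λ ⇔ c > λ/μ.
λ/μ = 64.16/7.02 = 9.1396
Minimum integer c = ⌊9.1396⌋ + 1 = 10
Check: 10·7.02 = 70.20 > 64.16, while 9·7.02 = 63.18 ≤ 64.16

Final: 10 servers


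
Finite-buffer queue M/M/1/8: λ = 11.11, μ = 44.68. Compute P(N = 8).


ρ = λ/μ = 11.11/44.68 = 0.2487
P_K = (1−ρ)ρ^K/(1−ρ^(K+1)) = (0.7513·0.00001462)/(1 − 0.000003634)
= 0.00001098/0.999996 = 0.00001098

Final: 0.00001098


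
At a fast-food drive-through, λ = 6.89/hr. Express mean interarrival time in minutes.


Mean interarrival time = 1/λ = 1/6.89 hour = 0.14514 hour
In minutes: 0.14514 × 60 = 8.7083 min

Final: 8.7083 min


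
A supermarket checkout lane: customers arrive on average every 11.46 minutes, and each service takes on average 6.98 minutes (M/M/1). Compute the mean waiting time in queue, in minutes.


λ = 60/11.46 = 5.2356 /hr
μ = 60/6.98 = 8.5960 /hr
ρ = λ/μ = 5.2356/8.5960 = 0.6091
Wq = ρ/(μ−λ) = 0.6091/(8.5960−5.2356) = 0.18125 hr
In minutes: 0.18125·60 = 10.875 min

Final: 10.875 min


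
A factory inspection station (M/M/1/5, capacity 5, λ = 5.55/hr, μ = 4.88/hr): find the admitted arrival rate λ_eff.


ρ = 1.1373; P_K = (1−ρ)ρ^5/(1−ρ^6) = 0.224441
λ_eff = λ(1 − P_K) = 5.55·(1 − 0.224441) = 5.55·0.775559 = 4.3044 /hr

Final: 4.3044 /hr


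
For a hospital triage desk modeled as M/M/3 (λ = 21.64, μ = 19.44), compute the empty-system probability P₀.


a = λ/μ = 21.64/19.44 = 1.1132; ρ = a/c = 0.3711
Σ_{k=0}^{2} a^k/k! (terms k=0..2) = 1.00000 + 1.11317 + 0.61957 = 2.73274
Tail: a^3/(3!(1−ρ)) = 1.37938/(6·0.6289) = 0.36553
P₀ = 1/(2.73274 + 0.36553) = 1/3.09827 = 0.322761

Final: 0.322761


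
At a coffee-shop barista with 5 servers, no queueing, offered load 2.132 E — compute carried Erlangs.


B(5,2.132) = 0.044506 (Erlang-B)
Carried load = a(1 − B) = 2.132·(1 − 0.044506) = 2.132·0.955494 = 2.0371 E

Final: 2.0371 Erlangs


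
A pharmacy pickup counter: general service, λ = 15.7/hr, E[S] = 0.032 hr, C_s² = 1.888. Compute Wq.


ρ = λ·E[S] = 15.7·0.032 = 0.5024
E[S²] = E[S]²(1+C_s²) = 0.032²·(1+1.888) = 0.002957
Wq = λ·E[S²]/(2(1−ρ)) = 15.7·0.002957/(2·0.4976) = 0.04665 hr

Final: 0.04665 hr


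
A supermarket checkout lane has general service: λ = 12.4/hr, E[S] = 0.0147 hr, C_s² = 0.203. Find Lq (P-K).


ρ = λ·E[S] = 12.4·0.0147 = 0.1823
Lq = ρ²(1+C_s²)/(2(1−ρ)) = 0.03323·(1+0.203)/(2·0.8177)
= 0.03323·1.2030/1.6354 = 0.02444

Final: 0.02444


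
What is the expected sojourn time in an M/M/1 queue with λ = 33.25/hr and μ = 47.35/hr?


W = 1/(μ−λ) = 1/(47.35 − 33.25) = 1/14.10 = 0.07092 hr

Final: 0.07092 hr


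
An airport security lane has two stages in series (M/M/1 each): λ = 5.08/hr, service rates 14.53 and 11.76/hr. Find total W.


Each node sees arrival rate λ = 5.08/hr (tandem ⇒ throughput preserved).
W₁ = 1/(μ₁−λ) = 1/(14.53−5.08) = 0.10582 hr
W₂ = 1/(μ₂−λ) = 1/(11.76−5.08) = 0.14970 hr
W_total = W₁ + W₂ = 0.10582 + 0.14970 = 0.25552 hr

Final: 0.25552 hr


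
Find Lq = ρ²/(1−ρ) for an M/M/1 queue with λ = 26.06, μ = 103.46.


ρ = 26.06/103.46 = 0.2519
Lq = ρ²/(1−ρ) = 0.06345/0.7481 = 0.08481

Final: 0.08481


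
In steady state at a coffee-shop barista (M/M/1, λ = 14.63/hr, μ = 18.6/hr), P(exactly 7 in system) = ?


ρ = 14.63/18.6 = 0.7866
P_n = (1−ρ)·ρ^n = (1 − 0.7866)·0.7866^7 = 0.2134·0.186260 = 0.039756

Final: 0.039756


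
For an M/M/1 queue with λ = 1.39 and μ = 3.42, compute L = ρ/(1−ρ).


ρ = λ/μ = 1.39/3.42 = 0.4064
L = ρ/(1−ρ) = 0.4064/(1 − 0.4064) = 0.4064/0.5936 = 0.6847

Final: 0.6847


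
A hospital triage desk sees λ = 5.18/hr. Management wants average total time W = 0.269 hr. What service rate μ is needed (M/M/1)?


W = 1/(μ−λ) ⇒ μ − λ = 1/W = 1/0.269 = 3.7175
μ = λ + 1/W = 5.18 + 3.7175 = 8.8975 per hr

Final: 8.8975 /hr


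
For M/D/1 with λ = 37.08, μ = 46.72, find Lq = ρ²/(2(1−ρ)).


ρ = 37.08/46.72 = 0.7937
M/D/1: Lq = ρ²/(2(1−ρ)) = 0.6299/(2·0.2063) = 1.52640

Final: 1.52640


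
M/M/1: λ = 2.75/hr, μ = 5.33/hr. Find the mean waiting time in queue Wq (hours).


ρ = 2.75/5.33 = 0.5159
Wq = ρ/(μ−λ) = 0.5159/(5.33 − 2.75) = 0.5159/2.58 = 0.2000 hr

Final: 0.2000 hr


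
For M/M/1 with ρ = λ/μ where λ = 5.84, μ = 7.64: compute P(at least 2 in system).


ρ = 5.84/7.64 = 0.7644
P(N ≥ n) = ρ^n = 0.7644^2 = 0.584304

Final: 0.584304


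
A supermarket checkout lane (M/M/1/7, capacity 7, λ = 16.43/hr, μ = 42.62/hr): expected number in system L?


ρ = 16.43/42.62 = 0.3855
L = ρ[1 − (K+1)ρ^K + Kρ^(K+1)] / [(1−ρ)(1−ρ^(K+1))]
Numerator: 0.3855·(1 − 8·0.001265 + 7·0.0004877) = 0.382914
Denominator: (0.6145)·(0.999512) = 0.614201
L = 0.382914/0.614201 = 0.6234

Final: 0.6234


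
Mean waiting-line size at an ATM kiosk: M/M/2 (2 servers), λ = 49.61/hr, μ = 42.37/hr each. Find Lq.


a = λ/μ = 1.1709; ρ = a/2 = 0.5854
P₀ = 0.261481
Lq = P₀·a^c·ρ / (c!·(1−ρ)²) = 0.261481·1.37095·0.5854/(2·0.17186)
= 0.61057

Final: 0.61057


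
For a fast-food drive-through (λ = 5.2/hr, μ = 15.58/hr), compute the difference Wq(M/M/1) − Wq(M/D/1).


ρ = 5.2/15.58 = 0.3338
Wq(M/M/1) = ρ/(μ−λ) = 0.3338/10.38 = 0.03215 hr
Wq(M/D/1) = ρ/(2(μ−λ)) = 0.01608 hr
Savings = 0.03215 − 0.01608 = 0.01608 hr

Final: 0.01608 hr


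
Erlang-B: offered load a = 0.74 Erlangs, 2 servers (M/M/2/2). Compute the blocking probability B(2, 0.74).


B(c,a) = (a^c/c!) / Σ_{k=0}^{c} a^k/k!
a^2/2! = 0.273800
Σ terms (k=0..2): 1.00000 + 0.74000 + 0.27380 = 2.013800
B = 0.273800/2.013800 = 0.135962

Final: 0.135962


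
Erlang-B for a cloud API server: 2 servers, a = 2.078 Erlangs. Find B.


B(c,a) = (a^c/c!) / Σ_{k=0}^{c} a^k/k!
a^2/2! = 2.159042
Σ terms (k=0..2): 1.00000 + 2.07800 + 2.15904 = 5.237042
B = 2.159042/5.237042 = 0.412264

Final: 0.412264


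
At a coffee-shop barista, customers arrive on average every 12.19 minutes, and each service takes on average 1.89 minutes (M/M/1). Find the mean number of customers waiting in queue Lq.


λ = 60/12.19 = 4.9221 /hr
μ = 60/1.89 = 31.7460 /hr
ρ = λ/μ = 4.9221/31.7460 = 0.1550
Lq = ρ²/(1−ρ) = 0.02404/0.8450 = 0.02845

Final: 0.02845


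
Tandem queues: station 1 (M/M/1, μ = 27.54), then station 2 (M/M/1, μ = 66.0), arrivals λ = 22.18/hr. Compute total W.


Each node sees arrival rate λ = 22.18/hr (tandem ⇒ throughput preserved).
W₁ = 1/(μ₁−λ) = 1/(27.54−22.18) = 0.18657 hr
W₂ = 1/(μ₂−λ) = 1/(66.0−22.18) = 0.02282 hr
W_total = W₁ + W₂ = 0.18657 + 0.02282 = 0.20939 hr

Final: 0.20939 hr


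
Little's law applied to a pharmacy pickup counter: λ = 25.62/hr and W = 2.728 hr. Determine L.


L = λW = 25.62·2.728 = 69.8914

Final: 69.8914


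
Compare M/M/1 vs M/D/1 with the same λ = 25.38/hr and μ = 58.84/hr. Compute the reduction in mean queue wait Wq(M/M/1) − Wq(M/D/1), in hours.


ρ = 25.38/58.84 = 0.4313
Wq(M/M/1) = ρ/(μ−λ) = 0.4313/33.46 = 0.01289 hr
Wq(M/D/1) = ρ/(2(μ−λ)) = 0.006446 hr
Savings = 0.01289 − 0.006446 = 0.006446 hr

Final: 0.006446 hr


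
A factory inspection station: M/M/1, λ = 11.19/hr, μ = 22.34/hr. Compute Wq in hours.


ρ = 11.19/22.34 = 0.5009
Wq = ρ/(μ−λ) = 0.5009/(22.34 − 11.19) = 0.5009/11.15 = 0.04492 hr

Final: 0.04492 hr


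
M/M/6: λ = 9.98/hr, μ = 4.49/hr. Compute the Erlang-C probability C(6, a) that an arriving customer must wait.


a = λ/μ = 2.2227; ρ = a/6 = 0.3705
P₀ = 0.108011 (from M/M/c formula)
C(c,a) = [a^c/(c!(1−ρ))]·P₀ = [120.58831/(720·0.6295)]·0.108011
= 0.26604·0.108011 = 0.028735

Final: 0.028735


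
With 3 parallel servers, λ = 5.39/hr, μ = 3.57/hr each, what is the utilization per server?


ρ = λ/(cμ) = 5.39/(3·3.57) = 5.39/10.71 = 0.5033

Final: 0.5033


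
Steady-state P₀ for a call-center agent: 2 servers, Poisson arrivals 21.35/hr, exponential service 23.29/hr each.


a = λ/μ = 21.35/23.29 = 0.9167; ρ = a/c = 0.4584
Σ_{k=0}^{1} a^k/k! (terms k=0..1) = 1.00000 + 0.91670 = 1.91670
Tail: a^2/(2!(1−ρ)) = 0.84034/(2·0.5416) = 0.77573
P₀ = 1/(1.91670 + 0.77573) = 1/2.69243 = 0.371412

Final: 0.371412


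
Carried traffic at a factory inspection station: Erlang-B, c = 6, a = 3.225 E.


B(6,3.225) = 0.065128 (Erlang-B)
Carried load = a(1 − B) = 3.225·(1 − 0.065128) = 3.225·0.934872 = 3.0150 E

Final: 3.0150 Erlangs


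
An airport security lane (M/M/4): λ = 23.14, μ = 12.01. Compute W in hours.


a = 1.9267; ρ = 0.4817; P₀ = 0.141187
Lq = P₀·a^c·ρ/(c!(1−ρ)²) = 0.14536
Wq = Lq/λ = 0.14536/23.14 = 0.006282 hr
W = Wq + 1/μ = 0.006282 + 0.08326 = 0.08955 hr

Final: 0.08955 hr


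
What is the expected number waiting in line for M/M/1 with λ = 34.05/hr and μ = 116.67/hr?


ρ = 34.05/116.67 = 0.2918
Lq = ρ²/(1−ρ) = 0.08518/0.7082 = 0.1203

Final: 0.1203


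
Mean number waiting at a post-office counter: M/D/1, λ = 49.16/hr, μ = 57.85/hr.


ρ = 49.16/57.85 = 0.8498
M/D/1: Lq = ρ²/(2(1−ρ)) = 0.7221/(2·0.1502) = 2.40365

Final: 2.40365


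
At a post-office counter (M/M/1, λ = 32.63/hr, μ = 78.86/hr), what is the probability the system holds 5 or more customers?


ρ = 32.63/78.86 = 0.4138
P(N ≥ n) = ρ^n = 0.4138^5 = 0.012128

Final: 0.012128


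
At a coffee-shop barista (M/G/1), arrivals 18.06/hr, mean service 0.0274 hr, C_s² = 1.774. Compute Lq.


ρ = λ·E[S] = 18.06·0.0274 = 0.4948
Lq = ρ²(1+C_s²)/(2(1−ρ)) = 0.2449·(1+1.774)/(2·0.5052)
= 0.2449·2.7740/1.0103 = 0.67234

Final: 0.67234


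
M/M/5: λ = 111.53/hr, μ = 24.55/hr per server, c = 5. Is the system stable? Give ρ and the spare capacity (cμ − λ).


Total capacity cμ = 5·24.55 = 122.75/hr
ρ = λ/(cμ) = 111.53/122.75 = 0.9086
Stable ⇔ ρ < 1: YES
Spare capacity = cμ − λ = 122.75 − 111.53 = 11.22/hr

Final: ρ = 0.9086; stable; margin = 11.22/hr


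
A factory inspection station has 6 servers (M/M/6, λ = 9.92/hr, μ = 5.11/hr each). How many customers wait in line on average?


a = λ/μ = 1.9413; ρ = a/6 = 0.3235
P₀ = 0.143341
Lq = P₀·a^c·ρ / (c!·(1−ρ)²) = 0.143341·53.52352·0.3235/(720·0.45759)
= 0.007534

Final: 0.007534


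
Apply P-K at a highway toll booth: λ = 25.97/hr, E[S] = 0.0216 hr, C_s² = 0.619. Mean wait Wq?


ρ = λ·E[S] = 25.97·0.0216 = 0.5610
E[S²] = E[S]²(1+C_s²) = 0.0216²·(1+0.619) = 0.0007554
Wq = λ·E[S²]/(2(1−ρ)) = 25.97·0.0007554/(2·0.4390) = 0.02234 hr

Final: 0.02234 hr


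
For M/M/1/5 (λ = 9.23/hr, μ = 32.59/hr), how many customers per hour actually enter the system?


ρ = 0.2832; P_K = (1−ρ)ρ^5/(1−ρ^6) = 0.001307
λ_eff = λ(1 − P_K) = 9.23·(1 − 0.001307) = 9.23·0.998693 = 9.2179 /hr

Final: 9.2179 /hr


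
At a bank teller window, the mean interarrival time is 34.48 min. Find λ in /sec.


λ = 1/(interarrival time) in consistent units.
1 second = 0.0166667 min, so λ = 0.0166667/34.48 = 0.0004834 per second

Final: 0.0004834 /sec


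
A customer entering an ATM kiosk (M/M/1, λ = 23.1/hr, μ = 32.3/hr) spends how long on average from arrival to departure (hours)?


W = 1/(μ−λ) = 1/(32.3 − 23.1) = 1/9.20 = 0.1087 hr

Final: 0.1087 hr


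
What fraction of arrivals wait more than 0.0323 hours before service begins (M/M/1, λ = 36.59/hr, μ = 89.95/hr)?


ρ = 36.59/89.95 = 0.4068
P(Wq > t) = ρ·e^{−(μ−λ)t} = 0.4068·e^{−1.7235}
= 0.4068·0.178436 = 0.072584

Final: 0.072584


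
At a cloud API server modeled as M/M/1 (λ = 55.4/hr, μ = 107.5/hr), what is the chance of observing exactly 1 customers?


ρ = 55.4/107.5 = 0.5153
P_n = (1−ρ)·ρ^n = (1 − 0.5153)·0.5153^1 = 0.4847·0.515349 = 0.249764

Final: 0.249764


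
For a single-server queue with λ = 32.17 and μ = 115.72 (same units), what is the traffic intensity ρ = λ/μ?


ρ = λ/μ = 32.17/115.72 = 0.2780

Final: 0.2780


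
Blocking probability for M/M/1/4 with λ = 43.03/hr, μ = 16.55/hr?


ρ = λ/μ = 43.03/16.55 = 2.6000
P_K = (1−ρ)ρ^K/(1−ρ^(K+1)) = (-1.6000·45.697600)/(1 − 118.813760)
= -73.116160/-117.813760 = 0.620608

Final: 0.620608


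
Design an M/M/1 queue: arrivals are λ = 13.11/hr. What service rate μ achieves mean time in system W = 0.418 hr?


W = 1/(μ−λ) ⇒ μ − λ = 1/W = 1/0.418 = 2.3923
μ = λ + 1/W = 13.11 + 2.3923 = 15.5023 per hr

Final: 15.5023 /hr


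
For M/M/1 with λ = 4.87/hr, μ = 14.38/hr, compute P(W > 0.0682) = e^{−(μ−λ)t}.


W ~ Exponential(μ−λ) for M/M/1.
μ − λ = 14.38 − 4.87 = 9.5100
P(W > t) = e^{−(μ−λ)t} = e^{−0.6486} = 0.522787

Final: 0.522787


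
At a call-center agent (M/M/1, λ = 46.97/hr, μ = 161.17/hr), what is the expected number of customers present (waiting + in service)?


ρ = λ/μ = 46.97/161.17 = 0.2914
L = ρ/(1−ρ) = 0.2914/(1 − 0.2914) = 0.2914/0.7086 = 0.4113

Final: 0.4113


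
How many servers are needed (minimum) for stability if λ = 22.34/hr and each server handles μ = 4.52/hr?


Stability requires cμ > λ ⇔ c > λ/μ.
λ/μ = 22.34/4.52 = 4.9425
Minimum integer c = ⌊4.9425⌋ + 1 = 5
Check: 5·4.52 = 22.60 > 22.34, while 4·4.52 = 18.08 ≤ 22.34

Final: 5 servers


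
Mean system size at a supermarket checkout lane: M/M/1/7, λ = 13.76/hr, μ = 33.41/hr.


ρ = 13.76/33.41 = 0.4119
L = ρ[1 − (K+1)ρ^K + Kρ^(K+1)] / [(1−ρ)(1−ρ^(K+1))]
Numerator: 0.4119·(1 − 8·0.002010 + 7·0.0008278) = 0.407617
Denominator: (0.5881)·(0.999172) = 0.587660
L = 0.407617/0.587660 = 0.6936

Final: 0.6936


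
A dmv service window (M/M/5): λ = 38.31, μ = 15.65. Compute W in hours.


a = 2.4479; ρ = 0.4896; P₀ = 0.084601
Lq = P₀·a^c·ρ/(c!(1−ρ)²) = 0.11646
Wq = Lq/λ = 0.11646/38.31 = 0.003040 hr
W = Wq + 1/μ = 0.003040 + 0.06390 = 0.06694 hr

Final: 0.06694 hr


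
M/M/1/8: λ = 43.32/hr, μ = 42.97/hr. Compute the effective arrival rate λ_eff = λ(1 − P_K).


ρ = 1.0081; P_K = (1−ρ)ρ^8/(1−ρ^9) = 0.114751
λ_eff = λ(1 − P_K) = 43.32·(1 − 0.114751) = 43.32·0.885249 = 38.3490 /hr

Final: 38.3490 /hr


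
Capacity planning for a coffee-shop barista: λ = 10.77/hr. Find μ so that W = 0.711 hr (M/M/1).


W = 1/(μ−λ) ⇒ μ − λ = 1/W = 1/0.711 = 1.4065
μ = λ + 1/W = 10.77 + 1.4065 = 12.1765 per hr

Final: 12.1765 /hr


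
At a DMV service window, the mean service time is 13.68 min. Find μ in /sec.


μ = 1/(service time) in consistent units.
1 second = 0.0166667 min, so μ = 0.0166667/13.68 = 0.001218 per second

Final: 0.001218 /sec


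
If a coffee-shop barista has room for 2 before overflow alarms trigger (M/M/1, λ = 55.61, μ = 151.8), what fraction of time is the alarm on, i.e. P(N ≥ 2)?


ρ = 55.61/151.8 = 0.3663
P(N ≥ n) = ρ^n = 0.3663^2 = 0.134203

Final: 0.134203


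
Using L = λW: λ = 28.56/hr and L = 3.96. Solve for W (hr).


W = L/λ = 3.96/28.56 = 0.1387 hr

Final: 0.1387 hr


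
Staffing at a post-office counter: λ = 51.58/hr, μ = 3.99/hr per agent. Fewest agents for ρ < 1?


Stability requires cμ > λ ⇔ c > λ/μ.
λ/μ = 51.58/3.99 = 12.9273
Minimum integer c = ⌊12.9273⌋ + 1 = 13
Check: 13·3.99 = 51.87 > 51.58, while 12·3.99 = 47.88 ≤ 51.58

Final: 13 servers


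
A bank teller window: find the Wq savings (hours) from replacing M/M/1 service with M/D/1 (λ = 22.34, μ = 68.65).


ρ = 22.34/68.65 = 0.3254
Wq(M/M/1) = ρ/(μ−λ) = 0.3254/46.31 = 0.007027 hr
Wq(M/D/1) = ρ/(2(μ−λ)) = 0.003513 hr
Savings = 0.007027 − 0.003513 = 0.003513 hr

Final: 0.003513 hr


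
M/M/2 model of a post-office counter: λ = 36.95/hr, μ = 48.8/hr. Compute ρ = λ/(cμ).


ρ = λ/(cμ) = 36.95/(2·48.8) = 36.95/97.60 = 0.3786

Final: 0.3786


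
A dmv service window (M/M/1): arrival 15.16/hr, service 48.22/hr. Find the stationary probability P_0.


ρ = 15.16/48.22 = 0.3144
P_n = (1−ρ)·ρ^n = (1 − 0.3144)·0.3144^0 = 0.6856·1.000000 = 0.685608

Final: 0.685608


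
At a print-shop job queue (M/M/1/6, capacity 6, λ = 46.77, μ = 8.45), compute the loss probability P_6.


ρ = λ/μ = 46.77/8.45 = 5.5349
P_K = (1−ρ)ρ^K/(1−ρ^(K+1)) = (-4.5349·28751.728962)/(1 − 159138.267874)
= -130386.538912/-159137.267874 = 0.819334

Final: 0.819334


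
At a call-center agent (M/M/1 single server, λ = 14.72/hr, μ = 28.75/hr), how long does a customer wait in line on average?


ρ = 14.72/28.75 = 0.5120
Wq = ρ/(μ−λ) = 0.5120/(28.75 − 14.72) = 0.5120/14.03 = 0.03649 hr

Final: 0.03649 hr


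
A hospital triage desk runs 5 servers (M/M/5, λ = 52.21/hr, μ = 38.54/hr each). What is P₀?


a = λ/μ = 52.21/38.54 = 1.3547; ρ = a/c = 0.2709
Σ_{k=0}^{4} a^k/k! (terms k=0..4) = 1.00000 + 1.35470 + 0.91760 + 0.41436 + 0.14033 = 3.82699
Tail: a^5/(5!(1−ρ)) = 4.56257/(120·0.7291) = 0.05215
P₀ = 1/(3.82699 + 0.05215) = 1/3.87914 = 0.257789

Final: 0.257789


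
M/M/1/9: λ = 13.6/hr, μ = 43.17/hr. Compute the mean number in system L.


ρ = 13.6/43.17 = 0.3150
L = ρ[1 − (K+1)ρ^K + Kρ^(K+1)] / [(1−ρ)(1−ρ^(K+1))]
Numerator: 0.3150·(1 − 10·0.00003056 + 9·0.000009629) = 0.314965
Denominator: (0.6850)·(0.999990) = 0.684960
L = 0.314965/0.684960 = 0.4598

Final: 0.4598


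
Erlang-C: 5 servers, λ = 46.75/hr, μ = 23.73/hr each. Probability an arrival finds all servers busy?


a = λ/μ = 1.9701; ρ = a/5 = 0.3940
P₀ = 0.138488 (from M/M/c formula)
C(c,a) = [a^c/(c!(1−ρ))]·P₀ = [29.67696/(120·0.6060)]·0.138488
= 0.40811·0.138488 = 0.056518

Final: 0.056518


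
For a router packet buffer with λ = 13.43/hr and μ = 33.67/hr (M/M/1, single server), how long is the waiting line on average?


ρ = 13.43/33.67 = 0.3989
Lq = ρ²/(1−ρ) = 0.1591/0.6011 = 0.2647

Final: 0.2647


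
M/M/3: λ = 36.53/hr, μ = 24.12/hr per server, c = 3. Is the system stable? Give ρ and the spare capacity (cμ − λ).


Total capacity cμ = 3·24.12 = 72.36/hr
ρ = λ/(cμ) = 36.53/72.36 = 0.5048
Stable ⇔ ρ < 1: YES
Spare capacity = cμ − λ = 72.36 − 36.53 = 35.83/hr

Final: ρ = 0.5048; stable; margin = 35.83/hr


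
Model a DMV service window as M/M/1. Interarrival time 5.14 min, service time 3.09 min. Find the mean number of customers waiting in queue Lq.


λ = 60/5.14 = 11.6732 /hr
μ = 60/3.09 = 19.4175 /hr
ρ = λ/μ = 11.6732/19.4175 = 0.6012
Lq = ρ²/(1−ρ) = 0.3614/0.3988 = 0.9061

Final: 0.9061


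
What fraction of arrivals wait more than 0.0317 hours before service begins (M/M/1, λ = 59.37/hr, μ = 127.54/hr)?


ρ = 59.37/127.54 = 0.4655
P(Wq > t) = ρ·e^{−(μ−λ)t} = 0.4655·e^{−2.1610}
= 0.4655·0.115211 = 0.053631

Final: 0.053631


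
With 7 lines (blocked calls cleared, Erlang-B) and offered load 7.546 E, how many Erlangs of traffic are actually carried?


B(7,7.546) = 0.281933 (Erlang-B)
Carried load = a(1 − B) = 7.546·(1 − 0.281933) = 7.546·0.718067 = 5.4185 E

Final: 5.4185 Erlangs


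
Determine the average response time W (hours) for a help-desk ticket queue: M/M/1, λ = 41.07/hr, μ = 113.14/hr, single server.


W = 1/(μ−λ) = 1/(113.14 − 41.07) = 1/72.07 = 0.01388 hr

Final: 0.01388 hr


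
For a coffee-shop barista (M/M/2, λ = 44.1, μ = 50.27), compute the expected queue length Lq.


a = λ/μ = 0.8773; ρ = a/2 = 0.4386
P₀ = 0.390210
Lq = P₀·a^c·ρ / (c!·(1−ρ)²) = 0.390210·0.76959·0.4386/(2·0.31513)
= 0.20899

Final: 0.20899


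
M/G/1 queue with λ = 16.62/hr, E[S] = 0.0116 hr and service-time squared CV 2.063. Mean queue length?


ρ = λ·E[S] = 16.62·0.0116 = 0.1928
Lq = ρ²(1+C_s²)/(2(1−ρ)) = 0.03717·(1+2.063)/(2·0.8072)
= 0.03717·3.0630/1.6144 = 0.07052

Final: 0.07052


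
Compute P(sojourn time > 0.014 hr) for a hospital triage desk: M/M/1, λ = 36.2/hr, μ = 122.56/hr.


W ~ Exponential(μ−λ) for M/M/1.
μ − λ = 122.56 − 36.2 = 86.3600
P(W > t) = e^{−(μ−λ)t} = e^{−1.2090} = 0.298484

Final: 0.298484


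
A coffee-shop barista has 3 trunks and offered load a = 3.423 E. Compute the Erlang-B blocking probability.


B(c,a) = (a^c/c!) / Σ_{k=0}^{c} a^k/k!
a^3/3! = 6.684508
Σ terms (k=0..3): 1.00000 + 3.42300 + 5.85846 + 6.68451 = 16.965972
B = 6.684508/16.965972 = 0.393995

Final: 0.393995


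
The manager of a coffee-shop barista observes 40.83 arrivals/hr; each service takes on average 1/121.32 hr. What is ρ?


ρ = λ/μ = 40.83/121.32 = 0.3365

Final: 0.3365


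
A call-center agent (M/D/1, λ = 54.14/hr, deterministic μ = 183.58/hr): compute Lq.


ρ = 54.14/183.58 = 0.2949
M/D/1: Lq = ρ²/(2(1−ρ)) = 0.08697/(2·0.7051) = 0.06168

Final: 0.06168


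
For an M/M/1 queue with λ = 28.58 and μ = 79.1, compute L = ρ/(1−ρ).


ρ = λ/μ = 28.58/79.1 = 0.3613
L = ρ/(1−ρ) = 0.3613/(1 − 0.3613) = 0.3613/0.6387 = 0.5657

Final: 0.5657


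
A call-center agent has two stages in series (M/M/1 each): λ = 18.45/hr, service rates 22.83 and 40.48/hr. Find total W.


Each node sees arrival rate λ = 18.45/hr (tandem ⇒ throughput preserved).
W₁ = 1/(μ₁−λ) = 1/(22.83−18.45) = 0.22831 hr
W₂ = 1/(μ₂−λ) = 1/(40.48−18.45) = 0.04539 hr
W_total = W₁ + W₂ = 0.22831 + 0.04539 = 0.27370 hr

Final: 0.27370 hr


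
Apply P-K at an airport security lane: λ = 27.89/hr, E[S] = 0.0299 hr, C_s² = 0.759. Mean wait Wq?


ρ = λ·E[S] = 27.89·0.0299 = 0.8339
E[S²] = E[S]²(1+C_s²) = 0.0299²·(1+0.759) = 0.001573
Wq = λ·E[S²]/(2(1−ρ)) = 27.89·0.001573/(2·0.1661) = 0.13203 hr

Final: 0.13203 hr


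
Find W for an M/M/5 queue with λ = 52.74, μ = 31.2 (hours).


a = 1.6904; ρ = 0.3381; P₀ = 0.183889
Lq = P₀·a^c·ρ/(c!(1−ρ)²) = 0.01632
Wq = Lq/λ = 0.01632/52.74 = 0.0003094 hr
W = Wq + 1/μ = 0.0003094 + 0.03205 = 0.03236 hr

Final: 0.03236 hr


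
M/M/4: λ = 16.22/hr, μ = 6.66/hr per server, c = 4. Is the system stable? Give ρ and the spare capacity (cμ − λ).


Total capacity cμ = 4·6.66 = 26.64/hr
ρ = λ/(cμ) = 16.22/26.64 = 0.6089
Stable ⇔ ρ < 1: YES
Spare capacity = cμ − λ = 26.64 − 16.22 = 10.42/hr

Final: ρ = 0.6089; stable; margin = 10.42/hr


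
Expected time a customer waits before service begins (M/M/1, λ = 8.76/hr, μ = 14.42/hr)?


ρ = 8.76/14.42 = 0.6075
Wq = ρ/(μ−λ) = 0.6075/(14.42 − 8.76) = 0.6075/5.66 = 0.1073 hr

Final: 0.1073 hr


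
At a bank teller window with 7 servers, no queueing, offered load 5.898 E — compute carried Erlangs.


B(7,5.898) = 0.178411 (Erlang-B)
Carried load = a(1 − B) = 5.898·(1 − 0.178411) = 5.898·0.821589 = 4.8457 E

Final: 4.8457 Erlangs


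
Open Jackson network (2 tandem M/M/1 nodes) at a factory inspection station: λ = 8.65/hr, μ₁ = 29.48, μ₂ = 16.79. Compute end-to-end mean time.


Each node sees arrival rate λ = 8.65/hr (tandem ⇒ throughput preserved).
W₁ = 1/(μ₁−λ) = 1/(29.48−8.65) = 0.04801 hr
W₂ = 1/(μ₂−λ) = 1/(16.79−8.65) = 0.12285 hr
W_total = W₁ + W₂ = 0.04801 + 0.12285 = 0.17086 hr

Final: 0.17086 hr


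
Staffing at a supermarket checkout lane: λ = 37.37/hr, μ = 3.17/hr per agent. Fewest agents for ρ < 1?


Stability requires cμ > λ ⇔ c > λ/μ.
λ/μ = 37.37/3.17 = 11.7886
Minimum integer c = ⌊11.7886⌋ + 1 = 12
Check: 12·3.17 = 38.04 > 37.37, while 11·3.17 = 34.87 ≤ 37.37

Final: 12 servers


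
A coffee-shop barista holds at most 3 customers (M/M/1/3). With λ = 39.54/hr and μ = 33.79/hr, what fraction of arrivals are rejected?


ρ = λ/μ = 39.54/33.79 = 1.1702
P_K = (1−ρ)ρ^K/(1−ρ^(K+1)) = (-0.1702·1.602306)/(1 − 1.874968)
= -0.272662/-0.874968 = 0.311625

Final: 0.311625


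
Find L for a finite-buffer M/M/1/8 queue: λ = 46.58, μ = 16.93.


ρ = 46.58/16.93 = 2.7513
L = ρ[1 − (K+1)ρ^K + Kρ^(K+1)] / [(1−ρ)(1−ρ^(K+1))]
Numerator: 2.7513·(1 − 9·3283.524104 + 8·9034.055095) = 117541.517763
Denominator: (-1.7513)·(-9033.055095) = 15819.851362
L = 117541.517763/15819.851362 = 7.4300

Final: 7.4300


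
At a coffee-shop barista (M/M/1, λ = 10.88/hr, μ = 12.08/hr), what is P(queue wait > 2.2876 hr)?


ρ = 10.88/12.08 = 0.9007
P(Wq > t) = ρ·e^{−(μ−λ)t} = 0.9007·e^{−2.7451}
= 0.9007·0.064241 = 0.057859

Final: 0.057859


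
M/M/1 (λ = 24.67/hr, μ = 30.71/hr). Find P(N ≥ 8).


ρ = 24.67/30.71 = 0.8033
P(N ≥ n) = ρ^n = 0.8033^8 = 0.173426

Final: 0.173426


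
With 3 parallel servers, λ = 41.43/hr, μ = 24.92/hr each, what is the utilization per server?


ρ = λ/(cμ) = 41.43/(3·24.92) = 41.43/74.76 = 0.5542

Final: 0.5542


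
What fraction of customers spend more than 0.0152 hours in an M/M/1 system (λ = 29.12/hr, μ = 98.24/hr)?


W ~ Exponential(μ−λ) for M/M/1.
μ − λ = 98.24 − 29.12 = 69.1200
P(W > t) = e^{−(μ−λ)t} = e^{−1.0506} = 0.349719

Final: 0.349719


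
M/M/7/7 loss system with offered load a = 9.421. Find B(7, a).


B(c,a) = (a^c/c!) / Σ_{k=0}^{c} a^k/k!
a^7/7! = 1306.918453
Σ terms (k=0..7): 1.00000 + 9.42100 + 44.37762 + 139.36052 + 328.22887 + 618.44883 + 971.06774 + 1306.91845 = 3418.823032
B = 1306.918453/3418.823032 = 0.382271

Final: 0.382271


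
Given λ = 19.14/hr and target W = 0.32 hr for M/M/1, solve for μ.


W = 1/(μ−λ) ⇒ μ − λ = 1/W = 1/0.32 = 3.1250
μ = λ + 1/W = 19.14 + 3.1250 = 22.2650 per hr

Final: 22.2650 /hr


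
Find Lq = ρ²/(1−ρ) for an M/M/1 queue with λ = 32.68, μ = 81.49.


ρ = 32.68/81.49 = 0.4010
Lq = ρ²/(1−ρ) = 0.1608/0.5990 = 0.2685

Final: 0.2685


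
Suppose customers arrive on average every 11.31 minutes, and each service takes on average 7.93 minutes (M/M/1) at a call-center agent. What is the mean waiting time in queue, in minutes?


λ = 60/11.31 = 5.3050 /hr
μ = 60/7.93 = 7.5662 /hr
ρ = λ/μ = 5.3050/7.5662 = 0.7011
Wq = ρ/(μ−λ) = 0.7011/(7.5662−5.3050) = 0.31008 hr
In minutes: 0.31008·60 = 18.605 min

Final: 18.605 min


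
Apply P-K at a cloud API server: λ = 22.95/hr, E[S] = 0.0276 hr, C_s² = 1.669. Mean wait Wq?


ρ = λ·E[S] = 22.95·0.0276 = 0.6334
E[S²] = E[S]²(1+C_s²) = 0.0276²·(1+1.669) = 0.002033
Wq = λ·E[S²]/(2(1−ρ)) = 22.95·0.002033/(2·0.3666) = 0.06364 hr

Final: 0.06364 hr


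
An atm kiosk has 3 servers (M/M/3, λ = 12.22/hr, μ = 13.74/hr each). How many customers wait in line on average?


a = λ/μ = 0.8894; ρ = a/3 = 0.2965
P₀ = 0.407910
Lq = P₀·a^c·ρ / (c!·(1−ρ)²) = 0.407910·0.70348·0.2965/(6·0.49497)
= 0.02865

Final: 0.02865


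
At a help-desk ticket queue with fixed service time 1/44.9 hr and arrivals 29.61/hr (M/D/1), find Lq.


ρ = 29.61/44.9 = 0.6595
M/D/1: Lq = ρ²/(2(1−ρ)) = 0.4349/(2·0.3405) = 0.63855

Final: 0.63855


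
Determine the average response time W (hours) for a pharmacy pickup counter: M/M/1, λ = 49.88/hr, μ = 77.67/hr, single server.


W = 1/(μ−λ) = 1/(77.67 − 49.88) = 1/27.79 = 0.03598 hr

Final: 0.03598 hr


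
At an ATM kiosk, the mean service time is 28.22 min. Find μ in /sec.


μ = 1/(service time) in consistent units.
1 second = 0.0166667 min, so μ = 0.0166667/28.22 = 0.0005906 per second

Final: 0.0005906 /sec


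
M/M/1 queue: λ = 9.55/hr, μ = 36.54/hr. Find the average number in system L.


ρ = λ/μ = 9.55/36.54 = 0.2614
L = ρ/(1−ρ) = 0.2614/(1 − 0.2614) = 0.2614/0.7386 = 0.3538

Final: 0.3538


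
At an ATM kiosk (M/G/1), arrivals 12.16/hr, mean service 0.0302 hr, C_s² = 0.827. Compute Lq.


ρ = λ·E[S] = 12.16·0.0302 = 0.3672
Lq = ρ²(1+C_s²)/(2(1−ρ)) = 0.1349·(1+0.827)/(2·0.6328)
= 0.1349·1.8270/1.2655 = 0.19469

Final: 0.19469


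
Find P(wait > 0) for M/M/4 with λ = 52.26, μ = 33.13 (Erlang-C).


a = λ/μ = 1.5774; ρ = a/4 = 0.3944
P₀ = 0.204012 (from M/M/c formula)
C(c,a) = [a^c/(c!(1−ρ))]·P₀ = [6.19144/(24·0.6056)]·0.204012
= 0.42595·0.204012 = 0.086900

Final: 0.086900


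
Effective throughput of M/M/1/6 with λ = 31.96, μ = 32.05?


ρ = 0.9972; P_K = (1−ρ)ρ^6/(1−ρ^7) = 0.141655
λ_eff = λ(1 − P_K) = 31.96·(1 − 0.141655) = 31.96·0.858345 = 27.4327 /hr

Final: 27.4327 /hr


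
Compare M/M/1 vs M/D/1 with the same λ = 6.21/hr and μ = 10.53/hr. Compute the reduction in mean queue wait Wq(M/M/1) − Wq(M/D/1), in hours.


ρ = 6.21/10.53 = 0.5897
Wq(M/M/1) = ρ/(μ−λ) = 0.5897/4.32 = 0.13651 hr
Wq(M/D/1) = ρ/(2(μ−λ)) = 0.06826 hr
Savings = 0.13651 − 0.06826 = 0.06826 hr

Final: 0.06826 hr


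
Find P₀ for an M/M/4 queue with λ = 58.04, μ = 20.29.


a = λ/μ = 58.04/20.29 = 2.8605; ρ = a/c = 0.7151
Σ_{k=0}^{3} a^k/k! (terms k=0..3) = 1.00000 + 2.86052 + 4.09129 + 3.90108 = 11.85290
Tail: a^4/(4!(1−ρ)) = 66.95476/(24·0.2849) = 9.79319
P₀ = 1/(11.85290 + 9.79319) = 1/21.64609 = 0.046198

Final: 0.046198


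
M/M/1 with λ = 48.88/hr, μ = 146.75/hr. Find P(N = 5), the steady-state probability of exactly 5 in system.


ρ = 48.88/146.75 = 0.3331
P_n = (1−ρ)·ρ^n = (1 − 0.3331)·0.3331^5 = 0.6669·0.004100 = 0.002734

Final: 0.002734


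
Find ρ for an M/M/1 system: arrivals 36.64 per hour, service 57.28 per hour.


ρ = λ/μ = 36.64/57.28 = 0.6397

Final: 0.6397


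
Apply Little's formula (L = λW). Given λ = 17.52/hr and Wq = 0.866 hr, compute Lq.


Lq = λWq = 17.52·0.866 = 15.1723

Final: 15.1723


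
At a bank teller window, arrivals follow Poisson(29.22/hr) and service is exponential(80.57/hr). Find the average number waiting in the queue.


ρ = 29.22/80.57 = 0.3627
Lq = ρ²/(1−ρ) = 0.1315/0.6373 = 0.2064

Final: 0.2064


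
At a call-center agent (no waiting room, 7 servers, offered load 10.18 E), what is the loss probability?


B(c,a) = (a^c/c!) / Σ_{k=0}^{c} a^k/k!
a^7/7! = 2248.039353
Σ terms (k=0..7): 1.00000 + 10.18000 + 51.81620 + 175.82964 + 447.48643 + 911.08237 + 1545.80309 + 2248.03935 = 5391.237086
B = 2248.039353/5391.237086 = 0.416980

Final: 0.416980


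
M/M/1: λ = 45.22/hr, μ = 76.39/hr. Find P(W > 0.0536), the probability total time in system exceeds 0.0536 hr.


W ~ Exponential(μ−λ) for M/M/1.
μ − λ = 76.39 − 45.22 = 31.1700
P(W > t) = e^{−(μ−λ)t} = e^{−1.6707} = 0.188113

Final: 0.188113


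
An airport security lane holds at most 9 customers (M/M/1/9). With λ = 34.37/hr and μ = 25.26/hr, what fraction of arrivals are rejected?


ρ = λ/μ = 34.37/25.26 = 1.3606
P_K = (1−ρ)ρ^K/(1−ρ^(K+1)) = (-0.3606·15.985112)/(1 − 21.750130)
= -5.765018/-20.750130 = 0.277830

Final: 0.277830


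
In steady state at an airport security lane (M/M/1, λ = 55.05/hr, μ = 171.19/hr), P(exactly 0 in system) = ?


ρ = 55.05/171.19 = 0.3216
P_n = (1−ρ)·ρ^n = (1 − 0.3216)·0.3216^0 = 0.6784·1.000000 = 0.678427

Final: 0.678427


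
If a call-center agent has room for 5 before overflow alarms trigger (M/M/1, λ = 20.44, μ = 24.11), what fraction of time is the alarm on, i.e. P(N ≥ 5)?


ρ = 20.44/24.11 = 0.8478
P(N ≥ n) = ρ^n = 0.8478^5 = 0.437944

Final: 0.437944


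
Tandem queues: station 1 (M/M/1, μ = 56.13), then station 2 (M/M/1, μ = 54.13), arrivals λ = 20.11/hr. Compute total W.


Each node sees arrival rate λ = 20.11/hr (tandem ⇒ throughput preserved).
W₁ = 1/(μ₁−λ) = 1/(56.13−20.11) = 0.02776 hr
W₂ = 1/(μ₂−λ) = 1/(54.13−20.11) = 0.02939 hr
W_total = W₁ + W₂ = 0.02776 + 0.02939 = 0.05716 hr

Final: 0.05716 hr


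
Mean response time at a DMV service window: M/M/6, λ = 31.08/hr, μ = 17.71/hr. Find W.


a = 1.7549; ρ = 0.2925; P₀ = 0.172803
Lq = P₀·a^c·ρ/(c!(1−ρ)²) = 0.004097
Wq = Lq/λ = 0.004097/31.08 = 0.0001318 hr
W = Wq + 1/μ = 0.0001318 + 0.05647 = 0.05660 hr

Final: 0.05660 hr


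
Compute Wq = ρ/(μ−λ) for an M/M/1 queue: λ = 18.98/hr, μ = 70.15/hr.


ρ = 18.98/70.15 = 0.2706
Wq = ρ/(μ−λ) = 0.2706/(70.15 − 18.98) = 0.2706/51.17 = 0.005288 hr

Final: 0.005288 hr


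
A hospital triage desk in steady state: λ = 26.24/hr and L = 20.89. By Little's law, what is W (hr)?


W = L/λ = 20.89/26.24 = 0.7961 hr

Final: 0.7961 hr


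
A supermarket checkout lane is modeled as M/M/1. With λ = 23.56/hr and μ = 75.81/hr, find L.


ρ = λ/μ = 23.56/75.81 = 0.3108
L = ρ/(1−ρ) = 0.3108/(1 − 0.3108) = 0.3108/0.6892 = 0.4509

Final: 0.4509


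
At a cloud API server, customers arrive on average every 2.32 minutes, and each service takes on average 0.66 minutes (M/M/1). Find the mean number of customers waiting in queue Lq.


λ = 60/2.32 = 25.8621 /hr
μ = 60/0.66 = 90.9091 /hr
ρ = λ/μ = 25.8621/90.9091 = 0.2845
Lq = ρ²/(1−ρ) = 0.08093/0.7155 = 0.1131

Final: 0.1131


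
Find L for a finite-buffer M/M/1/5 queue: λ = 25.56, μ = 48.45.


ρ = 25.56/48.45 = 0.5276
L = ρ[1 − (K+1)ρ^K + Kρ^(K+1)] / [(1−ρ)(1−ρ^(K+1))]
Numerator: 0.5276·(1 − 6·0.040863 + 5·0.021558) = 0.455072
Denominator: (0.4724)·(0.978442) = 0.462261
L = 0.455072/0.462261 = 0.9844

Final: 0.9844


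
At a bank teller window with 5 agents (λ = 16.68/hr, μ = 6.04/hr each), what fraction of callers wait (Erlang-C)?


a = λ/μ = 2.7616; ρ = a/5 = 0.5523
P₀ = 0.060613 (from M/M/c formula)
C(c,a) = [a^c/(c!(1−ρ))]·P₀ = [160.61849/(120·0.4477)]·0.060613
= 2.98982·0.060613 = 0.181221

Final: 0.181221


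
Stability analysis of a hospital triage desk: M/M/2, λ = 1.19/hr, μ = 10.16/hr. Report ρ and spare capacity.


Total capacity cμ = 2·10.16 = 20.32/hr
ρ = λ/(cμ) = 1.19/20.32 = 0.05856
Stable ⇔ ρ < 1: YES
Spare capacity = cμ − λ = 20.32 − 1.19 = 19.13/hr

Final: ρ = 0.05856; stable; margin = 19.13/hr


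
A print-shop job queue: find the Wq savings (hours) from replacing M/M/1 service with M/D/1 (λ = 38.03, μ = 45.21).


ρ = 38.03/45.21 = 0.8412
Wq(M/M/1) = ρ/(μ−λ) = 0.8412/7.18 = 0.11716 hr
Wq(M/D/1) = ρ/(2(μ−λ)) = 0.05858 hr
Savings = 0.11716 − 0.05858 = 0.05858 hr

Final: 0.05858 hr


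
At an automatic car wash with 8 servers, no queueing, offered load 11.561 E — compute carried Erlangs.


B(8,11.561) = 0.405676 (Erlang-B)
Carried load = a(1 − B) = 11.561·(1 − 0.405676) = 11.561·0.594324 = 6.8710 E

Final: 6.8710 Erlangs


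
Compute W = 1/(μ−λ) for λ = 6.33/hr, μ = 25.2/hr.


W = 1/(μ−λ) = 1/(25.2 − 6.33) = 1/18.87 = 0.05299 hr

Final: 0.05299 hr


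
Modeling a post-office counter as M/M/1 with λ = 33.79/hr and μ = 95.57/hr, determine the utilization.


ρ = λ/μ = 33.79/95.57 = 0.3536

Final: 0.3536


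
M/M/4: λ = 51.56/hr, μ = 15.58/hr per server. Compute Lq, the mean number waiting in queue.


a = λ/μ = 3.3094; ρ = a/4 = 0.8273
P₀ = 0.022335
Lq = P₀·a^c·ρ / (c!·(1−ρ)²) = 0.022335·119.94491·0.8273/(24·0.02981)
= 3.09800

Final: 3.09800


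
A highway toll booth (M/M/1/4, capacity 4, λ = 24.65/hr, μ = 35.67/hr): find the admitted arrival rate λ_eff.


ρ = 0.6911; P_K = (1−ρ)ρ^4/(1−ρ^5) = 0.083641
λ_eff = λ(1 − P_K) = 24.65·(1 − 0.083641) = 24.65·0.916359 = 22.5883 /hr

Final: 22.5883 /hr


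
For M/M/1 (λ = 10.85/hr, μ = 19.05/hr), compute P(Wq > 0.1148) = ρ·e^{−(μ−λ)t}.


ρ = 10.85/19.05 = 0.5696
P(Wq > t) = ρ·e^{−(μ−λ)t} = 0.5696·e^{−0.9414}
= 0.5696·0.390097 = 0.222181

Final: 0.222181


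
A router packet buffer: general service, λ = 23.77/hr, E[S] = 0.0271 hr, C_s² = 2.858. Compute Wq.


ρ = λ·E[S] = 23.77·0.0271 = 0.6442
E[S²] = E[S]²(1+C_s²) = 0.0271²·(1+2.858) = 0.002833
Wq = λ·E[S²]/(2(1−ρ)) = 23.77·0.002833/(2·0.3558) = 0.09464 hr

Final: 0.09464 hr


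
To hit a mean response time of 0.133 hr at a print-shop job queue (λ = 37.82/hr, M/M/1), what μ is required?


W = 1/(μ−λ) ⇒ μ − λ = 1/W = 1/0.133 = 7.5188
μ = λ + 1/W = 37.82 + 7.5188 = 45.3388 per hr

Final: 45.3388 /hr


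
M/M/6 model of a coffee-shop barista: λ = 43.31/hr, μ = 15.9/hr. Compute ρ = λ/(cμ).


ρ = λ/(cμ) = 43.31/(6·15.9) = 43.31/95.40 = 0.4540

Final: 0.4540


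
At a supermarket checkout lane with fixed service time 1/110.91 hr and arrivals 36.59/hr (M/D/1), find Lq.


ρ = 36.59/110.91 = 0.3299
M/D/1: Lq = ρ²/(2(1−ρ)) = 0.1088/(2·0.6701) = 0.08121

Final: 0.08121


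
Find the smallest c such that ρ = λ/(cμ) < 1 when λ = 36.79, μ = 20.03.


Stability requires cμ > λ ⇔ c > λ/μ.
λ/μ = 36.79/20.03 = 1.8367
Minimum integer c = ⌊1.8367⌋ + 1 = 2
Check: 2·20.03 = 40.06 > 36.79, while 1·20.03 = 20.03 ≤ 36.79

Final: 2 servers


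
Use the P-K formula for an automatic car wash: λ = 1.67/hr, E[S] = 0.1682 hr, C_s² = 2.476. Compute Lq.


ρ = λ·E[S] = 1.67·0.1682 = 0.2809
Lq = ρ²(1+C_s²)/(2(1−ρ)) = 0.07890·(1+2.476)/(2·0.7191)
= 0.07890·3.4760/1.4382 = 0.19070

Final: 0.19070


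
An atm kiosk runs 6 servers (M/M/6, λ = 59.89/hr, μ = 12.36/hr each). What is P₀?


a = λ/μ = 59.89/12.36 = 4.8455; ρ = a/c = 0.8076
Σ_{k=0}^{5} a^k/k! (terms k=0..5) = 1.00000 + 4.84547 + 11.73929 + 18.96078 + 22.96847 + 22.25861 = 81.77262
Tail: a^6/(6!(1−ρ)) = 12942.40703/(720·0.1924) = 93.41751
P₀ = 1/(81.77262 + 93.41751) = 1/175.19013 = 0.005708

Final: 0.005708


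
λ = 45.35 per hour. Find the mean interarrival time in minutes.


Mean interarrival time = 1/λ = 1/45.35 hour = 0.02205 hour
In minutes: 0.02205 × 60 = 1.3230 min

Final: 1.3230 min


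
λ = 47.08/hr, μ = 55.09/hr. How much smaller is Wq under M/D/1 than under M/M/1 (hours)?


ρ = 47.08/55.09 = 0.8546
Wq(M/M/1) = ρ/(μ−λ) = 0.8546/8.01 = 0.10669 hr
Wq(M/D/1) = ρ/(2(μ−λ)) = 0.05335 hr
Savings = 0.10669 − 0.05335 = 0.05335 hr

Final: 0.05335 hr


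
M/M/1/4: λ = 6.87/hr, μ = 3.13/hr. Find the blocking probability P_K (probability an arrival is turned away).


ρ = λ/μ = 6.87/3.13 = 2.1949
P_K = (1−ρ)ρ^K/(1−ρ^(K+1)) = (-1.1949·23.208635)/(1 − 50.940359)
= -27.731724/-49.940359 = 0.555297

Final: 0.555297


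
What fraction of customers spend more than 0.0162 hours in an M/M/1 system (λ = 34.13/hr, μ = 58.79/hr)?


W ~ Exponential(μ−λ) for M/M/1.
μ − λ = 58.79 − 34.13 = 24.6600
P(W > t) = e^{−(μ−λ)t} = e^{−0.3995} = 0.670661

Final: 0.670661


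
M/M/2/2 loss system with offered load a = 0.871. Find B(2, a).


B(c,a) = (a^c/c!) / Σ_{k=0}^{c} a^k/k!
a^2/2! = 0.379321
Σ terms (k=0..2): 1.00000 + 0.87100 + 0.37932 = 2.250320
B = 0.379321/2.250320 = 0.168563

Final: 0.168563


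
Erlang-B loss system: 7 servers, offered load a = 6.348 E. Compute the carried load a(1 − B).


B(7,6.348) = 0.207606 (Erlang-B)
Carried load = a(1 − B) = 6.348·(1 − 0.207606) = 6.348·0.792394 = 5.0301 E

Final: 5.0301 Erlangs


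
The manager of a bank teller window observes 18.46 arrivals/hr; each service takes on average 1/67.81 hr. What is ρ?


ρ = λ/μ = 18.46/67.81 = 0.2722

Final: 0.2722
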